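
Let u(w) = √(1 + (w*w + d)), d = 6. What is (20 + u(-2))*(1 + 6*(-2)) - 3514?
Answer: -3734 - 11*√11 ≈ -3770.5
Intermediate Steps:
u(w) = √(7 + w²) (u(w) = √(1 + (w*w + 6)) = √(1 + (w² + 6)) = √(1 + (6 + w²)) = √(7 + w²))
(20 + u(-2))*(1 + 6*(-2)) - 3514 = (20 + √(7 + (-2)²))*(1 + 6*(-2)) - 3514 = (20 + √(7 + 4))*(1 - 12) - 3514 = (20 + √11)*(-11) - 3514 = (-220 - 11*√11) - 3514 = -3734 - 11*√11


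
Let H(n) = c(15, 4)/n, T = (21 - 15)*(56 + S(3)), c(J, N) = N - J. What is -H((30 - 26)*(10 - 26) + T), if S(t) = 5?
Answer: 11/302 ≈ 0.036424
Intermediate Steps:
T = 366 (T = (21 - 15)*(56 + 5) = 6*61 = 366)
H(n) = -11/n (H(n) = (4 - 1*15)/n = (4 - 15)/n = -11/n)
-H((30 - 26)*(10 - 26) + T) = -(-11)/((30 - 26)*(10 - 26) + 366) = -(-11)/(4*(-16) + 366) = -(-11)/(-64 + 366) = -(-11)/302 = -1*(-11/302) = 11/302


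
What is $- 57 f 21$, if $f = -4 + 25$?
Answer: $-25137$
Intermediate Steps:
$f = 21$
$- 57 f 21 = \left(-57\right) 21 \cdot 21 = \left(-1197\right) 21 = -25137$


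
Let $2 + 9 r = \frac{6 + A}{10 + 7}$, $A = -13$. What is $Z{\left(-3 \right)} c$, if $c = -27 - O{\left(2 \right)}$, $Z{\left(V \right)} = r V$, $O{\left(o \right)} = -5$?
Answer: $- \frac{902}{51} \approx -17.686$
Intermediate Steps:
$r = - \frac{41}{153}$ ($r = - \frac{2}{9} + \frac{\left(6 - 13\right) \frac{1}{10 + 7}}{9} = - \frac{2}{9} + \frac{\left(-7\right) \frac{1}{17}}{9} = - \frac{2}{9} + \frac{1}{9} \left(- \frac{7}{17}\right) = - \frac{2}{9} - \frac{7}{153} = - \frac{41}{153} \approx -0.26797$)
$Z{\left(V \right)} = - \frac{41 V}{153}$
$c = -22$ ($c = -27 - -5 = -27 + 5 = -22$)
$Z{\left(-3 \right)} c = \left(- \frac{41}{153}\right) \left(-3\right) \left(-22\right) = \frac{41}{51} \left(-22\right) = - \frac{902}{51}$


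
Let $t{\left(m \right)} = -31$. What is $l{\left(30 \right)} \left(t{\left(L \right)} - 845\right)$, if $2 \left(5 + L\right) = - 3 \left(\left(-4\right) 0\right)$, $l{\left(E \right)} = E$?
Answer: $-26280$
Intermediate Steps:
$L = -5$ ($L = -5 + \frac{\left(-3\right) \left(\left(-4\right) 0\right)}{2} = -5 + \frac{\left(-3\right) 0}{2} = -5 + \frac{1}{2} \cdot 0 = -5 + 0 = -5$)
$l{\left(30 \right)} \left(t{\left(L \right)} - 845\right) = 30 \left(-31 - 845\right) = 30 \left(-876\right) = -26280$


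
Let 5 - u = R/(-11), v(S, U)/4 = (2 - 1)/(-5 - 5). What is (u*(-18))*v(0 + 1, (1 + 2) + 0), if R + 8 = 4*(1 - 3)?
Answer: 1404/55 ≈ 25.527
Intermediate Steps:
R = -16 (R = -8 + 4*(1 - 3) = -8 + 4*(-2) = -8 - 8 = -16)
v(S, U) = -2/5 (v(S, U) = 4*((2 - 1)/(-5 - 5)) = 4*(1/(-10)) = 4*(1*(-1/10)) = 4*(-1/10) = -2/5)
u = 39/11 (u = 5 - (-16)/(-11) = 5 - (-16)*(-1)/11 = 5 - 1*16/11 = 5 - 16/11 = 39/11 ≈ 3.5455)
(u*(-18))*v(0 + 1, (1 + 2) + 0) = ((39/11)*(-18))*(-2/5) = -702/11*(-2/5) = 1404/55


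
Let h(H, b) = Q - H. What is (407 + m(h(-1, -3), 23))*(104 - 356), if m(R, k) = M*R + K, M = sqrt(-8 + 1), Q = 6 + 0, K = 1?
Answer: -102816 - 1764*I*sqrt(7) ≈ -1.0282e+5 - 4667.1*I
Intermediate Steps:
Q = 6
M = I*sqrt(7) (M = sqrt(-7) = I*sqrt(7) ≈ 2.6458*I)
h(H, b) = 6 - H
m(R, k) = 1 + I*R*sqrt(7) (m(R, k) = (I*sqrt(7))*R + 1 = I*R*sqrt(7) + 1 = 1 + I*R*sqrt(7))
(407 + m(h(-1, -3), 23))*(104 - 356) = (407 + (1 + I*(6 - 1*(-1))*sqrt(7)))*(104 - 356) = (407 + (1 + I*(6 + 1)*sqrt(7)))*(-252) = (407 + (1 + I*7*sqrt(7)))*(-252) = (407 + (1 + 7*I*sqrt(7)))*(-252) = (408 + 7*I*sqrt(7))*(-252) = -102816 - 1764*I*sqrt(7)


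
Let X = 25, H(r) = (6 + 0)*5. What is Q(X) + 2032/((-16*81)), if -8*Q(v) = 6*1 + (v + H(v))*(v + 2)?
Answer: -121787/648 ≈ -187.94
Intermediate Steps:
H(r) = 30 (H(r) = 6*5 = 30)
Q(v) = -¾ - (2 + v)*(30 + v)/8 (Q(v) = -(6*1 + (v + 30)*(v + 2))/8 = -(6 + (30 + v)*(2 + v))/8 = -(6 + (2 + v)*(30 + v))/8 = -¾ - (2 + v)*(30 + v)/8)
Q(X) + 2032/((-16*81)) = (-33/4 - 4*25 - ⅛*25²) + 2032/((-16*81)) = (-33/4 - 100 - ⅛*625) + 2032/(-1296) = (-33/4 - 100 - 625/8) + 2032*(-1/1296) = -1491/8 - 127/81 = -121787/648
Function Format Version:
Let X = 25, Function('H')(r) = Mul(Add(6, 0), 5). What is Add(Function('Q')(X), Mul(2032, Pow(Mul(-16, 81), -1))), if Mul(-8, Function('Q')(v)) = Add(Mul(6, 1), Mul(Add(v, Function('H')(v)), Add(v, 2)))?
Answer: Rational(-121787, 648) ≈ -187.94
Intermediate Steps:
Function('H')(r) = 30 (Function('H')(r) = Mul(6, 5) = 30)
Function('Q')(v) = Add(Rational(-3, 4), Mul(Rational(-1, 8), Add(2, v), Add(30, v))) (Function('Q')(v) = Mul(Rational(-1, 8), Add(Mul(6, 1), Mul(Add(v, 30), Add(v, 2)))) = Mul(Rational(-1, 8), Add(6, Mul(Add(30, v), Add(2, v)))) = Mul(Rational(-1, 8), Add(6, Mul(Add(2, v), Add(30, v)))) = Add(Rational(-3, 4), Mul(Rational(-1, 8), Add(2, v), Add(30, v))))
Add(Function('Q')(X), Mul(2032, Pow(Mul(-16, 81), -1))) = Add(Add(Rational(-33, 4), Mul(-4, 25), Mul(Rational(-1, 8), Pow(25, 2))), Mul(2032, Pow(Mul(-16, 81), -1))) = Add(Add(Rational(-33, 4), -100, Mul(Rational(-1, 8), 625)), Mul(2032, Pow(-1296, -1))) = Add(Add(Rational(-33, 4), -100, Rational(-625, 8)), Mul(2032, Rational(-1, 1296))) = Add(Rational(-1491, 8), Rational(-127, 81)) = Rational(-121787, 648)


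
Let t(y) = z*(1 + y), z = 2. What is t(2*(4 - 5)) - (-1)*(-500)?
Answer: -502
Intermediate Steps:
t(y) = 2 + 2*y (t(y) = 2*(1 + y) = 2 + 2*y)
t(2*(4 - 5)) - (-1)*(-500) = (2 + 2*(2*(4 - 5))) - (-1)*(-500) = (2 + 2*(2*(-1))) - 1*500 = (2 + 2*(-2)) - 500 = (2 - 4) - 500 = -2 - 500 = -502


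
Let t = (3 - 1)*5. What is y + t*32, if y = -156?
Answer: 164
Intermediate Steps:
t = 10 (t = 2*5 = 10)
y + t*32 = -156 + 10*32 = -156 + 320 = 164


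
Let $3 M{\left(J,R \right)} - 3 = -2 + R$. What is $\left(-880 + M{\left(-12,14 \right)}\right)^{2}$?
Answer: $765625$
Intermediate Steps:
$M{\left(J,R \right)} = \frac{1}{3} + \frac{R}{3}$ ($M{\left(J,R \right)} = 1 + \frac{-2 + R}{3} = 1 + \left(- \frac{2}{3} + \frac{R}{3}\right) = \frac{1}{3} + \frac{R}{3}$)
$\left(-880 + M{\left(-12,14 \right)}\right)^{2} = \left(-880 + \left(\frac{1}{3} + \frac{1}{3} \cdot 14\right)\right)^{2} = \left(-880 + \left(\frac{1}{3} + \frac{14}{3}\right)\right)^{2} = \left(-880 + 5\right)^{2} = \left(-875\right)^{2} = 765625$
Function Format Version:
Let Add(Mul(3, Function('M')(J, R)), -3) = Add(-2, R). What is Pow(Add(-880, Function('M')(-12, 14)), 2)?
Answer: 765625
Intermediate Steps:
Function('M')(J, R) = Add(Rational(1, 3), Mul(Rational(1, 3), R)) (Function('M')(J, R) = Add(1, Mul(Rational(1, 3), Add(-2, R))) = Add(1, Add(Rational(-2, 3), Mul(Rational(1, 3), R))) = Add(Rational(1, 3), Mul(Rational(1, 3), R)))
Pow(Add(-880, Function('M')(-12, 14)), 2) = Pow(Add(-880, Add(Rational(1, 3), Mul(Rational(1, 3), 14))), 2) = Pow(Add(-880, Add(Rational(1, 3), Rational(14, 3))), 2) = Pow(Add(-880, 5), 2) = Pow(-875, 2) = 765625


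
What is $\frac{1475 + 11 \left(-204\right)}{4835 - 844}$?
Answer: $- \frac{769}{3991} \approx -0.19268$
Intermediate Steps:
$\frac{1475 + 11 \left(-204\right)}{4835 - 844} = \frac{1475 - 2244}{3991} = \left(-769\right) \frac{1}{3991} = - \frac{769}{3991}$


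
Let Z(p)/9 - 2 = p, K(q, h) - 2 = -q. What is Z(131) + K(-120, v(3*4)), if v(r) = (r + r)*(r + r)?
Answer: 1319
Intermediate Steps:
v(r) = 4*r² (v(r) = (2*r)*(2*r) = 4*r²)
K(q, h) = 2 - q
Z(p) = 18 + 9*p
Z(131) + K(-120, v(3*4)) = (18 + 9*131) + (2 - 1*(-120)) = (18 + 1179) + (2 + 120) = 1197 + 122 = 1319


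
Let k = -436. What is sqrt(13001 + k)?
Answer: sqrt(12565) ≈ 112.09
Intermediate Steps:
sqrt(13001 + k) = sqrt(13001 - 436) = sqrt(12565)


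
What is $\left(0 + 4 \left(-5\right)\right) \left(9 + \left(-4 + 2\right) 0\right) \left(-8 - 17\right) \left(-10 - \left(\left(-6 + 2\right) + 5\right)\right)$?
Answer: $-49500$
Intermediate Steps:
$\left(0 + 4 \left(-5\right)\right) \left(9 + \left(-4 + 2\right) 0\right) \left(-8 - 17\right) \left(-10 - \left(\left(-6 + 2\right) + 5\right)\right) = \left(0 - 20\right) \left(9 - 0\right) \left(-25\right) \left(-10 - \left(-4 + 5\right)\right) = - 20 \left(9 + 0\right) \left(-25\right) \left(-10 - 1\right) = - 20 \cdot 9 \left(-25\right) \left(-10 - 1\right) = \left(-20\right) \left(-225\right) \left(-11\right) = 4500 \left(-11\right) = -49500$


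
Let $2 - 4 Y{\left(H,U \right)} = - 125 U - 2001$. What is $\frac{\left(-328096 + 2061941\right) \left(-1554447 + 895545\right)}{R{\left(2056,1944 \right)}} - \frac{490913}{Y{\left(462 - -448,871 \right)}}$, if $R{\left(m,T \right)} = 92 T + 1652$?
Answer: $- \frac{333345117467939}{52667050} \approx -6.3293 \cdot 10^{6}$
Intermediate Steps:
$R{\left(m,T \right)} = 1652 + 92 T$
$Y{\left(H,U \right)} = \frac{2003}{4} + \frac{125 U}{4}$ ($Y{\left(H,U \right)} = \frac{1}{2} - \frac{- 125 U - 2001}{4} = \frac{1}{2} - \frac{-2001 - 125 U}{4} = \frac{1}{2} + \left(\frac{2001}{4} + \frac{125 U}{4}\right) = \frac{2003}{4} + \frac{125 U}{4}$)
$\frac{\left(-328096 + 2061941\right) \left(-1554447 + 895545\right)}{R{\left(2056,1944 \right)}} - \frac{490913}{Y{\left(462 - -448,871 \right)}} = \frac{\left(-328096 + 2061941\right) \left(-1554447 + 895545\right)}{1652 + 92 \cdot 1944} - \frac{490913}{\frac{2003}{4} + \frac{125}{4} \cdot 871} = \frac{1733845 \left(-658902\right)}{1652 + 178848} - \frac{490913}{\frac{2003}{4} + \frac{108875}{4}} = - \frac{1142433938190}{180500} - \frac{490913}{\frac{55439}{2}} = \left(-1142433938190\right) \frac{1}{180500} - \frac{981826}{55439} = - \frac{6012810201}{950} - \frac{981826}{55439} = - \frac{333345117467939}{52667050}$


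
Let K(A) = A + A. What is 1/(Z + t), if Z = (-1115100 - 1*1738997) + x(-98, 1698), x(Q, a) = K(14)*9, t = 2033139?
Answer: -1/820706 ≈ -1.2185e-6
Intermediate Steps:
K(A) = 2*A
x(Q, a) = 252 (x(Q, a) = (2*14)*9 = 28*9 = 252)
Z = -2853845 (Z = (-1115100 - 1*1738997) + 252 = (-1115100 - 1738997) + 252 = -2854097 + 252 = -2853845)
1/(Z + t) = 1/(-2853845 + 2033139) = 1/(-820706) = -1/820706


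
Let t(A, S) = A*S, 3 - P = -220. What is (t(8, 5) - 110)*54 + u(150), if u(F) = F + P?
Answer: -3407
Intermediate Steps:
P = 223 (P = 3 - 1*(-220) = 3 + 220 = 223)
u(F) = 223 + F (u(F) = F + 223 = 223 + F)
(t(8, 5) - 110)*54 + u(150) = (8*5 - 110)*54 + (223 + 150) = (40 - 110)*54 + 373 = -70*54 + 373 = -3780 + 373 = -3407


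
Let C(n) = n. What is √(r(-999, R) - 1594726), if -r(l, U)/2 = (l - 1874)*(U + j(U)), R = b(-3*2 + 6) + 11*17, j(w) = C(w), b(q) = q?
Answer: √554278 ≈ 744.50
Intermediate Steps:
j(w) = w
R = 187 (R = (-3*2 + 6) + 11*17 = (-6 + 6) + 187 = 0 + 187 = 187)
r(l, U) = -4*U*(-1874 + l) (r(l, U) = -2*(l - 1874)*(U + U) = -2*(-1874 + l)*2*U = -4*U*(-1874 + l))
√(r(-999, R) - 1594726) = √(4*187*(1874 - 1*(-999)) - 1594726) = √(4*187*(1874 + 999) - 1594726) = √(4*187*2873 - 1594726) = √(2149004 - 1594726) = √554278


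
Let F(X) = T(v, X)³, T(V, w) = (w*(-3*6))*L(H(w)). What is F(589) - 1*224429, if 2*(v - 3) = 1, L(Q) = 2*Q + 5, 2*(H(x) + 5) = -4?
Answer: 868742219150203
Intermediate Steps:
H(x) = -7 (H(x) = -5 + (½)*(-4) = -5 - 2 = -7)
L(Q) = 5 + 2*Q
v = 7/2 (v = 3 + (½)*1 = 3 + ½ = 7/2 ≈ 3.5000)
T(V, w) = 162*w (T(V, w) = (w*(-3*6))*(5 + 2*(-7)) = (w*(-18))*(5 - 14) = -18*w*(-9) = 162*w)
F(X) = 4251528*X³ (F(X) = (162*X)³ = 4251528*X³)
F(589) - 1*224429 = 4251528*589³ - 1*224429 = 4251528*204336469 - 224429 = 868742219374632 - 224429 = 868742219150203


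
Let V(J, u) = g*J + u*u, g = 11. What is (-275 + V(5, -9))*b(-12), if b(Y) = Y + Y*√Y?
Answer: 1668 + 3336*I*√3 ≈ 1668.0 + 5778.1*I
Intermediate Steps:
V(J, u) = u² + 11*J (V(J, u) = 11*J + u*u = 11*J + u² = u² + 11*J)
b(Y) = Y + Y^(3/2)
(-275 + V(5, -9))*b(-12) = (-275 + ((-9)² + 11*5))*(-12 + (-12)^(3/2)) = (-275 + (81 + 55))*(-12 - 24*I*√3) = (-275 + 136)*(-12 - 24*I*√3) = -139*(-12 - 24*I*√3) = 1668 + 3336*I*√3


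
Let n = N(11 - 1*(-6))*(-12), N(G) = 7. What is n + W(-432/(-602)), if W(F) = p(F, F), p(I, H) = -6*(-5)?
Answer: -54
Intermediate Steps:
p(I, H) = 30
n = -84 (n = 7*(-12) = -84)
W(F) = 30
n + W(-432/(-602)) = -84 + 30 = -54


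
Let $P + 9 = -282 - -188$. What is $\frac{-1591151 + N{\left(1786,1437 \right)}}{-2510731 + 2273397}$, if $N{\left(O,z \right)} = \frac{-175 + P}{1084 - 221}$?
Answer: $\frac{25908747}{3864514} \approx 6.7043$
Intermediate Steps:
$P = -103$ ($P = -9 - 94 = -103$)
$N{\left(O,z \right)} = - \frac{278}{863}$ ($N{\left(O,z \right)} = \frac{-175 - 103}{1084 - 221} = - \frac{278}{863}$)
$\frac{-1591151 + N{\left(1786,1437 \right)}}{-2510731 + 2273397} = \frac{-1591151 - \frac{278}{863}}{-2510731 + 2273397} = - \frac{1373163591}{863 \left(-237334\right)} = \left(- \frac{1373163591}{863}\right) \left(- \frac{1}{237334}\right) = \frac{25908747}{3864514}$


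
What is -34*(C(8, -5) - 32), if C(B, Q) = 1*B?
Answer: 816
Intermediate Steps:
C(B, Q) = B
-34*(C(8, -5) - 32) = -34*(8 - 32) = -34*(-24) = 816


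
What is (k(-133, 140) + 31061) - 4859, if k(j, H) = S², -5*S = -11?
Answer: 655171/25 ≈ 26207.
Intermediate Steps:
S = 11/5 (S = -⅕*(-11) = 11/5 ≈ 2.2000)
k(j, H) = 121/25 (k(j, H) = (11/5)² = 121/25)
(k(-133, 140) + 31061) - 4859 = (121/25 + 31061) - 4859 = 776646/25 - 4859 = 655171/25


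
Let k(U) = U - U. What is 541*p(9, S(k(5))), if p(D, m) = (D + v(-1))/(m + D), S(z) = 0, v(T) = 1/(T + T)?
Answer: 9197/18 ≈ 510.94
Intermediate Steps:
v(T) = 1/(2*T)
k(U) = 0
p(D, m) = (-1/2 + D)/(D + m) (p(D, m) = (D + (1/2)/(-1))/(m + D) = (D + (1/2)*(-1))/(D + m) = (D - 1/2)/(D + m) = (-1/2 + D)/(D + m))
541*p(9, S(k(5))) = 541*((-1/2 + 9)/(9 + 0)) = 541*((17/2)/9) = 541*((1/9)*(17/2)) = 541*(17/18) = 9197/18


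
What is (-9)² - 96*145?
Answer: -13839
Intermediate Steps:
(-9)² - 96*145 = 81 - 13920 = -13839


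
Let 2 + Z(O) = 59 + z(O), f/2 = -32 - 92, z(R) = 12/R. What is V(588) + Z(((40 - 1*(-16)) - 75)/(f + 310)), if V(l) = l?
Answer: 11511/19 ≈ 605.84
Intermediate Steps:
f = -248 (f = 2*(-32 - 92) = 2*(-124) = -248)
Z(O) = 57 + 12/O (Z(O) = -2 + (59 + 12/O) = 57 + 12/O)
V(588) + Z(((40 - 1*(-16)) - 75)/(f + 310)) = 588 + (57 + 12/((((40 - 1*(-16)) - 75)/(-248 + 310)))) = 588 + (57 + 12/((((40 + 16) - 75)/62))) = 588 + (57 + 12/(((56 - 75)*(1/62)))) = 588 + (57 + 12/((-19*1/62))) = 588 + (57 + 12/(-19/62)) = 588 + (57 + 12*(-62/19)) = 588 + (57 - 744/19) = 588 + 339/19 = 11511/19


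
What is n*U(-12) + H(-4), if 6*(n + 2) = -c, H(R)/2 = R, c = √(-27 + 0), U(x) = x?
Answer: 16 + 6*I*√3 ≈ 16.0 + 10.392*I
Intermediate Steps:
c = 3*I*√3 (c = √(-27) = 3*I*√3 ≈ 5.1962*I)
H(R) = 2*R
n = -2 - I*√3/2 (n = -2 + (-3*I*√3)/6 = -2 - I*√3/2 ≈ -2.0 - 0.86602*I)
n*U(-12) + H(-4) = (-2 - I*√3/2)*(-12) + 2*(-4) = (24 + 6*I*√3) - 8 = 16 + 6*I*√3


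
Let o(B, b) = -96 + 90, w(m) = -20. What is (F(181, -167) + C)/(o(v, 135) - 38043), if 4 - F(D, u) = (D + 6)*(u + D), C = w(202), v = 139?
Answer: 878/12683 ≈ 0.069227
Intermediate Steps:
C = -20
o(B, b) = -6
F(D, u) = 4 - (6 + D)*(D + u) (F(D, u) = 4 - (D + 6)*(u + D) = 4 - (6 + D)*(D + u))
(F(181, -167) + C)/(o(v, 135) - 38043) = ((4 - 1*181² - 6*181 - 6*(-167) - 1*181*(-167)) - 20)/(-6 - 38043) = ((4 - 1*32761 - 1086 + 1002 + 30227) - 20)/(-38049) = ((4 - 32761 - 1086 + 1002 + 30227) - 20)*(-1/38049) = (-2614 - 20)*(-1/38049) = -2634*(-1/38049) = 878/12683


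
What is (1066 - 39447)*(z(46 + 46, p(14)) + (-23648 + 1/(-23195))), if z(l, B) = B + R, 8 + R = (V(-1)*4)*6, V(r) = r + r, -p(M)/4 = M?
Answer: 21152275767581/23195 ≈ 9.1193e+8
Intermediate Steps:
p(M) = -4*M
V(r) = 2*r
R = -56 (R = -8 + ((2*(-1))*4)*6 = -8 - 2*4*6 = -8 - 8*6 = -8 - 48 = -56)
z(l, B) = -56 + B (z(l, B) = B - 56 = -56 + B)
(1066 - 39447)*(z(46 + 46, p(14)) + (-23648 + 1/(-23195))) = (1066 - 39447)*((-56 - 4*14) + (-23648 + 1/(-23195))) = -38381*((-56 - 56) + (-23648 - 1/23195)) = -38381*(-112 - 548515361/23195) = -38381*(-551113201/23195) = 21152275767581/23195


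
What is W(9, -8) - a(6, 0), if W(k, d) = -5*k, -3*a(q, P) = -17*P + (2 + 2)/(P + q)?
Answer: -403/9 ≈ -44.778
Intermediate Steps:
a(q, P) = -4/(3*(P + q)) + 17*P/3 (a(q, P) = -(-17*P + (2 + 2)/(P + q))/3 = -(-17*P + 4/(P + q))/3 = -4/(3*(P + q)) + 17*P/3)
W(9, -8) - a(6, 0) = -5*9 - (-4 + 17*0² + 17*0*6)/(3*(0 + 6)) = -45 - (-4 + 17*0 + 0)/(3*6) = -45 - (-4 + 0 + 0)/(3*6) = -45 - (-4)/(3*6) = -45 - 1*(-2/9) = -45 + 2/9 = -403/9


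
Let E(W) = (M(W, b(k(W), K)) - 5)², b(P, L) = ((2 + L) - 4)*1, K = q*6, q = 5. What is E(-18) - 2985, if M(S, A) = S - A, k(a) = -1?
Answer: -384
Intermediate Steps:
K = 30 (K = 5*6 = 30)
b(P, L) = -2 + L (b(P, L) = (-2 + L)*1 = -2 + L)
E(W) = (-33 + W)² (E(W) = ((W - (-2 + 30)) - 5)² = ((W - 1*28) - 5)² = ((W - 28) - 5)² = ((-28 + W) - 5)² = (-33 + W)²)
E(-18) - 2985 = (-33 - 18)² - 2985 = (-51)² - 2985 = 2601 - 2985 = -384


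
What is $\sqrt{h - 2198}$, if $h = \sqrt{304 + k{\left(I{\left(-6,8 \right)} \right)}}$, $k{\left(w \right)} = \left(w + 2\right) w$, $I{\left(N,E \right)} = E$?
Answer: $\sqrt{-2198 + 8 \sqrt{6}} \approx 46.673 i$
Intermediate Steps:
$k{\left(w \right)} = w \left(2 + w\right)$ ($k{\left(w \right)} = \left(2 + w\right) w = w \left(2 + w\right)$)
$h = 8 \sqrt{6}$ ($h = \sqrt{304 + 8 \left(2 + 8\right)} = \sqrt{304 + 8 \cdot 10} = \sqrt{304 + 80} = \sqrt{384} = 8 \sqrt{6} \approx 19.596$)
$\sqrt{h - 2198} = \sqrt{8 \sqrt{6} - 2198} = \sqrt{-2198 + 8 \sqrt{6}}$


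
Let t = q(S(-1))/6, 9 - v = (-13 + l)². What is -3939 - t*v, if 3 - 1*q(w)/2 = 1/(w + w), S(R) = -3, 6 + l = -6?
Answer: -29599/9 ≈ -3288.8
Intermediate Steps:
l = -12 (l = -6 - 6 = -12)
v = -616 (v = 9 - (-13 - 12)² = 9 - 1*(-25)² = 9 - 1*625 = 9 - 625 = -616)
q(w) = 6 - 1/w (q(w) = 6 - 2/(w + w) = 6 - 2*1/(2*w) = 6 - 1/w)
t = 19/18 (t = (6 - 1/(-3))/6 = (6 - 1*(-⅓))*(⅙) = (6 + ⅓)*(⅙) = (19/3)*(⅙) = 19/18 ≈ 1.0556)
-3939 - t*v = -3939 - 19*(-616)/18 = -3939 - 1*(-5852/9) = -3939 + 5852/9 = -29599/9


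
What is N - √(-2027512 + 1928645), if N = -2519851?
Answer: -2519851 - I*√98867 ≈ -2.5199e+6 - 314.43*I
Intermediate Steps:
N - √(-2027512 + 1928645) = -2519851 - √(-2027512 + 1928645) = -2519851 - √(-98867) = -2519851 - I*√98867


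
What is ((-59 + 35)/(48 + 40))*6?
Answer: -18/11 ≈ -1.6364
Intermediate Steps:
((-59 + 35)/(48 + 40))*6 = -24/88*6 = -24*1/88*6 = -3/11*6 = -18/11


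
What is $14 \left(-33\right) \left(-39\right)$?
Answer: $18018$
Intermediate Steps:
$14 \left(-33\right) \left(-39\right) = \left(-462\right) \left(-39\right) = 18018$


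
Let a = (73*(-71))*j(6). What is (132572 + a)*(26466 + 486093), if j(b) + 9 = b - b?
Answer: 91860311421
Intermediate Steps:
j(b) = -9 (j(b) = -9 + (b - b) = -9 + 0 = -9)
a = 46647 (a = (73*(-71))*(-9) = -5183*(-9) = 46647)
(132572 + a)*(26466 + 486093) = (132572 + 46647)*(26466 + 486093) = 179219*512559 = 91860311421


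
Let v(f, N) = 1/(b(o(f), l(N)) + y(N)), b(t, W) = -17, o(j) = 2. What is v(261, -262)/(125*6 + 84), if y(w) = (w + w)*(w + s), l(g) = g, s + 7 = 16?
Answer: 1/110550870 ≈ 9.0456e-9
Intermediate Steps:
s = 9 (s = -7 + 16 = 9)
y(w) = 2*w*(9 + w) (y(w) = (w + w)*(w + 9) = (2*w)*(9 + w) = 2*w*(9 + w))
v(f, N) = 1/(-17 + 2*N*(9 + N))
v(261, -262)/(125*6 + 84) = 1/((-17 + 2*(-262)*(9 - 262))*(125*6 + 84)) = 1/((-17 + 2*(-262)*(-253))*(750 + 84)) = 1/((-17 + 132572)*834) = (1/834)/132555 = (1/132555)*(1/834) = 1/110550870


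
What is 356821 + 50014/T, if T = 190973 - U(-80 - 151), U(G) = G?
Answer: 34112826249/95602 ≈ 3.5682e+5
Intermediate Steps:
T = 191204 (T = 190973 - (-80 - 151) = 190973 - 1*(-231) = 190973 + 231 = 191204)
356821 + 50014/T = 356821 + 50014/191204 = 356821 + 50014*(1/191204) = 356821 + 25007/95602 = 34112826249/95602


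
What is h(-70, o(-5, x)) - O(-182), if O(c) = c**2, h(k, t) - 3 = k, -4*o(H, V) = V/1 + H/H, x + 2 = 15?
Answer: -33191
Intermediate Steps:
x = 13 (x = -2 + 15 = 13)
o(H, V) = -1/4 - V/4 (o(H, V) = -(V/1 + H/H)/4 = -(V*1 + 1)/4 = -(V + 1)/4 = -(1 + V)/4 = -1/4 - V/4)
h(k, t) = 3 + k
h(-70, o(-5, x)) - O(-182) = (3 - 70) - 1*(-182)**2 = -67 - 1*33124 = -67 - 33124 = -33191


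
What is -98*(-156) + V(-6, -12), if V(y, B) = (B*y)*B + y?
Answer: 14418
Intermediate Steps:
V(y, B) = y + y*B² (V(y, B) = y*B² + y = y + y*B²)
-98*(-156) + V(-6, -12) = -98*(-156) - 6*(1 + (-12)²) = 15288 - 6*(1 + 144) = 15288 - 6*145 = 15288 - 870 = 14418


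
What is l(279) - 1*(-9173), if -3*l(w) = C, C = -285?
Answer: 9268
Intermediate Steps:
l(w) = 95 (l(w) = -⅓*(-285) = 95)
l(279) - 1*(-9173) = 95 - 1*(-9173) = 95 + 9173 = 9268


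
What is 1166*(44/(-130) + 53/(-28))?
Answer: -2367563/910 ≈ -2601.7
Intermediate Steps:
1166*(44/(-130) + 53/(-28)) = 1166*(44*(-1/130) + 53*(-1/28)) = 1166*(-22/65 - 53/28) = 1166*(-4061/1820) = -2367563/910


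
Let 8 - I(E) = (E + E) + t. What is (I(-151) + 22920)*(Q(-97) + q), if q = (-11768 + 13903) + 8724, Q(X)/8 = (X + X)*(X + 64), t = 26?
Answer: 1440388300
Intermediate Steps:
Q(X) = 16*X*(64 + X) (Q(X) = 8*((X + X)*(X + 64)) = 8*((2*X)*(64 + X)) = 8*(2*X*(64 + X)) = 16*X*(64 + X))
I(E) = -18 - 2*E (I(E) = 8 - ((E + E) + 26) = 8 - (2*E + 26) = 8 - (26 + 2*E) = 8 + (-26 - 2*E) = -18 - 2*E)
q = 10859 (q = 2135 + 8724 = 10859)
(I(-151) + 22920)*(Q(-97) + q) = ((-18 - 2*(-151)) + 22920)*(16*(-97)*(64 - 97) + 10859) = ((-18 + 302) + 22920)*(16*(-97)*(-33) + 10859) = (284 + 22920)*(51216 + 10859) = 23204*62075 = 1440388300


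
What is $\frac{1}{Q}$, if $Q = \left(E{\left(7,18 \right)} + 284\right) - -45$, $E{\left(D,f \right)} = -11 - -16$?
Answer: $\frac{1}{334} \approx 0.002994$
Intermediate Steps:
$E{\left(D,f \right)} = 5$ ($E{\left(D,f \right)} = -11 + 16 = 5$)
$Q = 334$ ($Q = \left(5 + 284\right) - -45 = 289 + \left(70 - 25\right) = 289 + 45 = 334$)
$\frac{1}{Q} = \frac{1}{334}$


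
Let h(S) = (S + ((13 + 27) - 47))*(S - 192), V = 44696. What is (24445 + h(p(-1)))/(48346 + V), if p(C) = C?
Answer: 8663/31014 ≈ 0.27933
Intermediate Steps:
h(S) = (-192 + S)*(-7 + S) (h(S) = (S + (40 - 47))*(-192 + S) = (S - 7)*(-192 + S) = (-7 + S)*(-192 + S) = (-192 + S)*(-7 + S))
(24445 + h(p(-1)))/(48346 + V) = (24445 + (1344 + (-1)**2 - 199*(-1)))/(48346 + 44696) = (24445 + (1344 + 1 + 199))/93042 = (24445 + 1544)*(1/93042) = 25989*(1/93042) = 8663/31014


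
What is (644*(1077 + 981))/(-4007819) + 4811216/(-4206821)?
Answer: -1080782674952/733051179713 ≈ -1.4744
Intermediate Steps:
(644*(1077 + 981))/(-4007819) + 4811216/(-4206821) = (644*2058)*(-1/4007819) + 4811216*(-1/4206821) = 1325352*(-1/4007819) - 4811216/4206821 = -57624/174253 - 4811216/4206821 = -1080782674952/733051179713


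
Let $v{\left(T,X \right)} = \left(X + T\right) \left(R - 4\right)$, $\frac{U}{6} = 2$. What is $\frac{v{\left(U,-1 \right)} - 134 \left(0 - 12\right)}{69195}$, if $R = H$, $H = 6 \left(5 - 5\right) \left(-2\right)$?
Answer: $\frac{1564}{69195} \approx 0.022603$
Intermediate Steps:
$U = 12$ ($U = 6 \cdot 2 = 12$)
$H = 0$ ($H = 6 \cdot 0 \left(-2\right) = 0 \left(-2\right) = 0$)
$R = 0$
$v{\left(T,X \right)} = - 4 T - 4 X$ ($v{\left(T,X \right)} = \left(X + T\right) \left(0 - 4\right) = \left(T + X\right) \left(-4\right) = - 4 T - 4 X$)
$\frac{v{\left(U,-1 \right)} - 134 \left(0 - 12\right)}{69195} = \frac{\left(\left(-4\right) 12 - -4\right) - 134 \left(0 - 12\right)}{69195} = \left(\left(-48 + 4\right) - 134 \left(0 - 12\right)\right) \frac{1}{69195} = \left(-44 - -1608\right) \frac{1}{69195} = \left(-44 + 1608\right) \frac{1}{69195} = 1564 \cdot \frac{1}{69195} = \frac{1564}{69195}$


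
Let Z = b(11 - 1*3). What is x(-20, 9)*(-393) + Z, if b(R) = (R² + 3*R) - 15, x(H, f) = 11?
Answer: -4250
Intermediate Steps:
b(R) = -15 + R² + 3*R
Z = 73 (Z = -15 + (11 - 1*3)² + 3*(11 - 1*3) = -15 + (11 - 3)² + 3*(11 - 3) = -15 + 8² + 3*8 = -15 + 64 + 24 = 73)
x(-20, 9)*(-393) + Z = 11*(-393) + 73 = -4323 + 73 = -4250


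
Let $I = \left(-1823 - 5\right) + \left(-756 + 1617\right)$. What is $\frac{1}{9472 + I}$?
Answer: $\frac{1}{8505} \approx 0.00011758$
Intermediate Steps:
$I = -967$ ($I = -1828 + 861 = -967$)
$\frac{1}{9472 + I} = \frac{1}{9472 - 967} = \frac{1}{8505}$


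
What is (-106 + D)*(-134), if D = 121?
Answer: -2010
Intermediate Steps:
(-106 + D)*(-134) = (-106 + 121)*(-134) = 15*(-134) = -2010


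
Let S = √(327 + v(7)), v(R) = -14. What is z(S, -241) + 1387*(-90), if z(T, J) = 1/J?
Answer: -30084031/241 ≈ -1.2483e+5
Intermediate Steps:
S = √313 (S = √(327 - 14) = √313 ≈ 17.692)
z(S, -241) + 1387*(-90) = 1/(-241) + 1387*(-90) = -1/241 - 124830 = -30084031/241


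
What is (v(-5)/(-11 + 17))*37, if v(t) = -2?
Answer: -37/3 ≈ -12.333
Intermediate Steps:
(v(-5)/(-11 + 17))*37 = (-2/(-11 + 17))*37 = (-2/6)*37 = ((1/6)*(-2))*37 = -1/3*37 = -37/3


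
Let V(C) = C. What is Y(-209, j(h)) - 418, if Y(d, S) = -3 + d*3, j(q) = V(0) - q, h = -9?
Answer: -1048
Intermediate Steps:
j(q) = -q (j(q) = 0 - q = -q)
Y(d, S) = -3 + 3*d
Y(-209, j(h)) - 418 = (-3 + 3*(-209)) - 418 = (-3 - 627) - 418 = -630 - 418 = -1048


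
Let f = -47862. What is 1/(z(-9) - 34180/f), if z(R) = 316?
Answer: 23931/7579286 ≈ 0.0031574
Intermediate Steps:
1/(z(-9) - 34180/f) = 1/(316 - 34180/(-47862)) = 1/(316 - 34180*(-1/47862)) = 1/(316 + 17090/23931) = 1/(7579286/23931) = 23931/7579286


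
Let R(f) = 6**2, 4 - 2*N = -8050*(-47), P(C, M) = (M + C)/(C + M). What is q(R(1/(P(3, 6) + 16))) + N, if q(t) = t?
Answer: -189137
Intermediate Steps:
P(C, M) = 1 (P(C, M) = (C + M)/(C + M) = 1)
N = -189173 (N = 2 - (-4025)*(-47) = 2 - 1/2*378350 = 2 - 189175 = -189173)
R(f) = 36
q(R(1/(P(3, 6) + 16))) + N = 36 - 189173 = -189137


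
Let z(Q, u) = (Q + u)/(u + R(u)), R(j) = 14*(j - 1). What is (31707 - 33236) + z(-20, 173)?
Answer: -3946196/2581 ≈ -1528.9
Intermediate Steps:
R(j) = -14 + 14*j (R(j) = 14*(-1 + j) = -14 + 14*j)
z(Q, u) = (Q + u)/(-14 + 15*u) (z(Q, u) = (Q + u)/(u + (-14 + 14*u)) = (Q + u)/(-14 + 15*u))
(31707 - 33236) + z(-20, 173) = (31707 - 33236) + (-20 + 173)/(-14 + 15*173) = -1529 + 153/(-14 + 2595) = -1529 + 153/2581 = -3946196/2581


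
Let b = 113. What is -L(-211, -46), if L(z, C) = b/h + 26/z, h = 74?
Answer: -21919/15614 ≈ -1.4038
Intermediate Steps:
L(z, C) = 113/74 + 26/z
-L(-211, -46) = -(113/74 + 26/(-211)) = -(113/74 + 26*(-1/211)) = -(113/74 - 26/211) = -1*21919/15614 = -21919/15614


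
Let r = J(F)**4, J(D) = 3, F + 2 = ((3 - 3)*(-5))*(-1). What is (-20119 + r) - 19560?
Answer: -39598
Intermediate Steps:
F = -2 (F = -2 + ((3 - 3)*(-5))*(-1) = -2 + (0*(-5))*(-1) = -2 + 0*(-1) = -2 + 0 = -2)
r = 81 (r = 3**4 = 81)
(-20119 + r) - 19560 = (-20119 + 81) - 19560 = -20038 - 19560 = -39598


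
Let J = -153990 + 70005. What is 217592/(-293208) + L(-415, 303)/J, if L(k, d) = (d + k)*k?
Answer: -88618811/68402983 ≈ -1.2955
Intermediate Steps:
L(k, d) = k*(d + k)
J = -83985
217592/(-293208) + L(-415, 303)/J = 217592/(-293208) - 415*(303 - 415)/(-83985) = 217592*(-1/293208) - 415*(-112)*(-1/83985) = -27199/36651 + 46480*(-1/83985) = -27199/36651 - 9296/16797 = -88618811/68402983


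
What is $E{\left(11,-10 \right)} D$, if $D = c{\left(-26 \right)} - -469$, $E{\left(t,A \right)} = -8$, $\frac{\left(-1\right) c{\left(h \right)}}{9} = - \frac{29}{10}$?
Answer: $- \frac{19804}{5} \approx -3960.8$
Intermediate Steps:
$c{\left(h \right)} = \frac{261}{10}$ ($c{\left(h \right)} = - 9 \left(- \frac{29}{10}\right) = - 9 \left(\left(-29\right) \frac{1}{10}\right) = \left(-9\right) \left(- \frac{29}{10}\right) = \frac{261}{10}$)
$D = \frac{4951}{10}$ ($D = \frac{261}{10} - -469 = \frac{261}{10} + 469 = \frac{4951}{10} \approx 495.1$)
$E{\left(11,-10 \right)} D = \left(-8\right) \frac{4951}{10} = - \frac{19804}{5}$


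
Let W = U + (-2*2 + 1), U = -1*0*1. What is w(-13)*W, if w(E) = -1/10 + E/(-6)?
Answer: -31/5 ≈ -6.2000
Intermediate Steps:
w(E) = -1/10 - E/6 (w(E) = -1*1/10 + E*(-1/6) = -1/10 - E/6)
U = 0 (U = 0*1 = 0)
W = -3 (W = 0 + (-2*2 + 1) = 0 + (-4 + 1) = 0 - 3 = -3)
w(-13)*W = (-1/10 - 1/6*(-13))*(-3) = (-1/10 + 13/6)*(-3) = (31/15)*(-3) = -31/5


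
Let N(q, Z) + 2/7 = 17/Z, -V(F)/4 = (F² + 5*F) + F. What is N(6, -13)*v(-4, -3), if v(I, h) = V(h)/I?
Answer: 1305/91 ≈ 14.341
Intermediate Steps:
V(F) = -24*F - 4*F² (V(F) = -4*((F² + 5*F) + F) = -4*(F² + 6*F) = -24*F - 4*F²)
N(q, Z) = -2/7 + 17/Z
v(I, h) = -4*h*(6 + h)/I (v(I, h) = (-4*h*(6 + h))/I = -4*h*(6 + h)/I)
N(6, -13)*v(-4, -3) = (-2/7 + 17/(-13))*(-4*(-3)*(6 - 3)/(-4)) = (-2/7 + 17*(-1/13))*(-4*(-3)*(-¼)*3) = (-2/7 - 17/13)*(-9) = -145/91*(-9) = 1305/91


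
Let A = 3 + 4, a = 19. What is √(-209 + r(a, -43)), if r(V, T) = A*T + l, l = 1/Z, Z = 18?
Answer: I*√18358/6 ≈ 22.582*I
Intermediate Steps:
l = 1/18 ≈ 0.055556
A = 7
r(V, T) = 1/18 + 7*T (r(V, T) = 7*T + 1/18 = 1/18 + 7*T)
√(-209 + r(a, -43)) = √(-209 + (1/18 + 7*(-43))) = √(-209 + (1/18 - 301)) = √(-209 - 5417/18) = √(-9179/18) = I*√18358/6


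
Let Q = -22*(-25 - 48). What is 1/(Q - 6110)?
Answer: -1/4504 ≈ -0.00022202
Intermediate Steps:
Q = 1606 (Q = -22*(-73) = 1606)
1/(Q - 6110) = 1/(1606 - 6110) = 1/(-4504) = -1/4504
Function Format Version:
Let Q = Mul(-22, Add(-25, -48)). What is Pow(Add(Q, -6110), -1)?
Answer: Rational(-1, 4504) ≈ -0.00022202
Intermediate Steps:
Q = 1606 (Q = Mul(-22, -73) = 1606)
Pow(Add(Q, -6110), -1) = Pow(Add(1606, -6110), -1) = Pow(-4504, -1) = Rational(-1, 4504)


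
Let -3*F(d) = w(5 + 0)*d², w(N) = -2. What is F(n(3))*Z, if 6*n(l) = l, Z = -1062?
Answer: -177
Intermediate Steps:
n(l) = l/6
F(d) = 2*d²/3 (F(d) = -(-2)*d²/3 = 2*d²/3)
F(n(3))*Z = (2*((⅙)*3)²/3)*(-1062) = (2*(½)²/3)*(-1062) = ((⅔)*(¼))*(-1062) = (⅙)*(-1062) = -177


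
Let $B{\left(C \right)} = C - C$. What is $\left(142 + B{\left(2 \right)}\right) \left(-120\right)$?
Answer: $-17040$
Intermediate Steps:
$B{\left(C \right)} = 0$
$\left(142 + B{\left(2 \right)}\right) \left(-120\right) = \left(142 + 0\right) \left(-120\right) = 142 \left(-120\right) = -17040$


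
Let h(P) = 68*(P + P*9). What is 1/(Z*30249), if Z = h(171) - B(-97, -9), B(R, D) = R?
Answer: 1/3520287873 ≈ 2.8407e-10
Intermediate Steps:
h(P) = 680*P (h(P) = 68*(P + 9*P) = 68*(10*P) = 680*P)
Z = 116377 (Z = 680*171 - 1*(-97) = 116280 + 97 = 116377)
1/(Z*30249) = 1/(116377*30249) = (1/116377)*(1/30249) = 1/3520287873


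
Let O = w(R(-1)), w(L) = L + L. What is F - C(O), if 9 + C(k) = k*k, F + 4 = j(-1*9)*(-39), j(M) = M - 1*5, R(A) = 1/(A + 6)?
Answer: 13771/25 ≈ 550.84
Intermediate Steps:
R(A) = 1/(6 + A)
w(L) = 2*L
j(M) = -5 + M (j(M) = M - 5 = -5 + M)
O = 2/5 (O = 2/(6 - 1) = 2/5 ≈ 0.40000)
F = 542 (F = -4 + (-5 - 1*9)*(-39) = -4 + (-5 - 9)*(-39) = -4 - 14*(-39) = -4 + 546 = 542)
C(k) = -9 + k**2 (C(k) = -9 + k*k = -9 + k**2)
F - C(O) = 542 - (-9 + (2/5)**2) = 542 - (-9 + 4/25) = 542 - 1*(-221/25) = 542 + 221/25 = 13771/25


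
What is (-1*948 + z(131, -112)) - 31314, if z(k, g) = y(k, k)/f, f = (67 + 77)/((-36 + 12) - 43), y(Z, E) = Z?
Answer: -4654505/144 ≈ -32323.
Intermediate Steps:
f = -144/67 (f = 144/(-24 - 43) = 144/(-67) = 144*(-1/67) = -144/67 ≈ -2.1493)
z(k, g) = -67*k/144 (z(k, g) = k/(-144/67) = k*(-67/144) = -67*k/144)
(-1*948 + z(131, -112)) - 31314 = (-1*948 - 67/144*131) - 31314 = (-948 - 8777/144) - 31314 = -145289/144 - 31314 = -4654505/144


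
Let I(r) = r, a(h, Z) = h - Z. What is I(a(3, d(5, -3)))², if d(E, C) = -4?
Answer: 49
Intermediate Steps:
I(a(3, d(5, -3)))² = (3 - 1*(-4))² = (3 + 4)² = 7² = 49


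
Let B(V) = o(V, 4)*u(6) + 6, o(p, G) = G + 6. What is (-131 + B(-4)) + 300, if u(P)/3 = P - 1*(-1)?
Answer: 385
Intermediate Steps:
o(p, G) = 6 + G
u(P) = 3 + 3*P (u(P) = 3*(P - 1*(-1)) = 3*(P + 1) = 3*(1 + P) = 3 + 3*P)
B(V) = 216 (B(V) = (6 + 4)*(3 + 3*6) + 6 = 10*(3 + 18) + 6 = 10*21 + 6 = 210 + 6 = 216)
(-131 + B(-4)) + 300 = (-131 + 216) + 300 = 85 + 300 = 385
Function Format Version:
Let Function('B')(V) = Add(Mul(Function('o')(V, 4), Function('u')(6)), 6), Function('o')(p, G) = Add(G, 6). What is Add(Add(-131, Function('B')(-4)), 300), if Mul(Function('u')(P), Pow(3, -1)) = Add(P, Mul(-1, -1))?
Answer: 385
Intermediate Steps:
Function('o')(p, G) = Add(6, G)
Function('u')(P) = Add(3, Mul(3, P)) (Function('u')(P) = Mul(3, Add(P, Mul(-1, -1))) = Mul(3, Add(P, 1)) = Mul(3, Add(1, P)) = Add(3, Mul(3, P)))
Function('B')(V) = 216 (Function('B')(V) = Add(Mul(Add(6, 4), Add(3, Mul(3, 6))), 6) = Add(Mul(10, Add(3, 18)), 6) = Add(Mul(10, 21), 6) = Add(210, 6) = 216)
Add(Add(-131, Function('B')(-4)), 300) = Add(Add(-131, 216), 300) = Add(85, 300) = 385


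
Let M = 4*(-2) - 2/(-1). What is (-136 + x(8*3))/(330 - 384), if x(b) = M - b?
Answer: 83/27 ≈ 3.0741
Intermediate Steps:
M = -6 (M = -8 - 2*(-1) = -8 + 2 = -6)
x(b) = -6 - b
(-136 + x(8*3))/(330 - 384) = (-136 + (-6 - 8*3))/(330 - 384) = (-136 + (-6 - 1*24))/(-54) = (-136 + (-6 - 24))*(-1/54) = (-136 - 30)*(-1/54) = -166*(-1/54) = 83/27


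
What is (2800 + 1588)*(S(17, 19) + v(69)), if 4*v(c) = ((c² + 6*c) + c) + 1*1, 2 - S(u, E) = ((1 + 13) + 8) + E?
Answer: 5582633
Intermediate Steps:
S(u, E) = -20 - E (S(u, E) = 2 - (((1 + 13) + 8) + E) = 2 - ((14 + 8) + E) = 2 - (22 + E) = 2 + (-22 - E) = -20 - E)
v(c) = ¼ + c²/4 + 7*c/4 (v(c) = (((c² + 6*c) + c) + 1*1)/4 = ((c² + 7*c) + 1)/4 = (1 + c² + 7*c)/4 = ¼ + c²/4 + 7*c/4)
(2800 + 1588)*(S(17, 19) + v(69)) = (2800 + 1588)*((-20 - 1*19) + (¼ + (¼)*69² + (7/4)*69)) = 4388*((-20 - 19) + (¼ + (¼)*4761 + 483/4)) = 4388*(-39 + (¼ + 4761/4 + 483/4)) = 4388*(-39 + 5245/4) = 4388*(5089/4) = 5582633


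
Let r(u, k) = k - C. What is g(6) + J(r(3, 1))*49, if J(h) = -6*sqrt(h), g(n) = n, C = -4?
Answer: 6 - 294*sqrt(5) ≈ -651.40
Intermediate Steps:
r(u, k) = 4 + k (r(u, k) = k - 1*(-4) = k + 4 = 4 + k)
g(6) + J(r(3, 1))*49 = 6 - 6*sqrt(4 + 1)*49 = 6 - 6*sqrt(5)*49 = 6 - 294*sqrt(5)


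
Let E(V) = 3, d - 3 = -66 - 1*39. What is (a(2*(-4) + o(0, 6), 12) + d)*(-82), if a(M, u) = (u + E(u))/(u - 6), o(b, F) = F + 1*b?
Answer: 8159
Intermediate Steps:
d = -102 (d = 3 + (-66 - 1*39) = 3 + (-66 - 39) = 3 - 105 = -102)
o(b, F) = F + b
a(M, u) = (3 + u)/(-6 + u) (a(M, u) = (u + 3)/(u - 6) = (3 + u)/(-6 + u))
(a(2*(-4) + o(0, 6), 12) + d)*(-82) = ((3 + 12)/(-6 + 12) - 102)*(-82) = (15/6 - 102)*(-82) = ((1/6)*15 - 102)*(-82) = (5/2 - 102)*(-82) = -199/2*(-82) = 8159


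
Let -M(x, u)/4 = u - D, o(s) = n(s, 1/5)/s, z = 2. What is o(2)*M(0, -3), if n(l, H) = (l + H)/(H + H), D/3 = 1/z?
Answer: 99/2 ≈ 49.500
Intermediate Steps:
D = 3/2 ≈ 1.5000
n(l, H) = (H + l)/(2*H) (n(l, H) = (H + l)/((2*H)) = (H + l)*(1/(2*H)) = (H + l)/(2*H))
o(s) = (1/2 + 5*s/2)/s (o(s) = ((1/5 + s)/(2*(1/5)))/s = ((1/2)*5*(1/5 + s))/s = (1/2 + 5*s/2)/s)
M(x, u) = 6 - 4*u (M(x, u) = -4*(u - 1*3/2) = -4*(u - 3/2) = -4*(-3/2 + u) = 6 - 4*u)
o(2)*M(0, -3) = ((1/2)*(1 + 5*2)/2)*(6 - 4*(-3)) = ((1/2)*(1/2)*(1 + 10))*(6 + 12) = ((1/2)*(1/2)*11)*18 = (11/4)*18 = 99/2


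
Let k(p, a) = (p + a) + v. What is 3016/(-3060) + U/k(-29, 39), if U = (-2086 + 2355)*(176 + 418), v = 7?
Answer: 7189616/765 ≈ 9398.2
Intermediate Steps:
k(p, a) = 7 + a + p (k(p, a) = (p + a) + 7 = (a + p) + 7 = 7 + a + p)
U = 159786 (U = 269*594 = 159786)
3016/(-3060) + U/k(-29, 39) = 3016/(-3060) + 159786/(7 + 39 - 29) = 3016*(-1/3060) + 159786/17 = -754/765 + 159786*(1/17) = -754/765 + 159786/17 = 7189616/765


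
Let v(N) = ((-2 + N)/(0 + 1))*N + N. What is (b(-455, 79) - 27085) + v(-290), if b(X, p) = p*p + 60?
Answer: 63606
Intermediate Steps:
v(N) = N + N*(-2 + N) (v(N) = ((-2 + N)/1)*N + N = ((-2 + N)*1)*N + N = (-2 + N)*N + N = N*(-2 + N) + N = N + N*(-2 + N))
b(X, p) = 60 + p**2 (b(X, p) = p**2 + 60 = 60 + p**2)
(b(-455, 79) - 27085) + v(-290) = ((60 + 79**2) - 27085) - 290*(-1 - 290) = ((60 + 6241) - 27085) - 290*(-291) = (6301 - 27085) + 84390 = -20784 + 84390 = 63606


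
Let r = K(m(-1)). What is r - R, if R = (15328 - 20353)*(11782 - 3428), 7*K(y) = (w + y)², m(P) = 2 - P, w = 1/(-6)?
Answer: 10578670489/252 ≈ 4.1979e+7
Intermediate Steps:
w = -⅙ (w = 1*(-⅙) = -⅙ ≈ -0.16667)
K(y) = (-⅙ + y)²/7
R = -41978850 (R = -5025*8354 = -41978850)
r = 289/252 (r = (-1 + 6*(2 - 1*(-1)))²/252 = (-1 + 6*(2 + 1))²/252 = (-1 + 6*3)²/252 = (-1 + 18)²/252 = (1/252)*17² = (1/252)*289 = 289/252 ≈ 1.1468)
r - R = 289/252 - 1*(-41978850) = 289/252 + 41978850 = 10578670489/252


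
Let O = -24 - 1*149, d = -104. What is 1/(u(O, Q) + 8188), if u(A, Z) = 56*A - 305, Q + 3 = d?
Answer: -1/1805 ≈ -0.00055402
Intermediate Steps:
Q = -107 (Q = -3 - 104 = -107)
O = -173 (O = -24 - 149 = -173)
u(A, Z) = -305 + 56*A
1/(u(O, Q) + 8188) = 1/((-305 + 56*(-173)) + 8188) = 1/((-305 - 9688) + 8188) = 1/(-9993 + 8188) = 1/(-1805) = -1/1805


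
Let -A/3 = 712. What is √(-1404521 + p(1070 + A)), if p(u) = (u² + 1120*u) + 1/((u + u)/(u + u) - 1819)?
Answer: I*√536930247262/606 ≈ 1209.2*I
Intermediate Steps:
A = -2136 (A = -3*712 = -2136)
p(u) = -1/1818 + u² + 1120*u (p(u) = (u² + 1120*u) + 1/((2*u)/((2*u)) - 1819) = (u² + 1120*u) + 1/((2*u)*(1/(2*u)) - 1819) = (u² + 1120*u) + 1/(1 - 1819) = (u² + 1120*u) + 1/(-1818) = (u² + 1120*u) - 1/1818 = -1/1818 + u² + 1120*u)
√(-1404521 + p(1070 + A)) = √(-1404521 + (-1/1818 + (1070 - 2136)² + 1120*(1070 - 2136))) = √(-1404521 + (-1/1818 + (-1066)² + 1120*(-1066))) = √(-1404521 + (-1/1818 + 1136356 - 1193920)) = √(-1404521 - 104651353/1818) = √(-2658070531/1818) = I*√536930247262/606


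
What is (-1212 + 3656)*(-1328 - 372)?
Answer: -4154800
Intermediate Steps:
(-1212 + 3656)*(-1328 - 372) = 2444*(-1700) = -4154800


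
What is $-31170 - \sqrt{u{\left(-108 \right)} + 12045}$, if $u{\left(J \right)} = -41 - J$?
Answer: $-31170 - 4 \sqrt{757} \approx -31280.0$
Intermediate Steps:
$-31170 - \sqrt{u{\left(-108 \right)} + 12045} = -31170 - \sqrt{\left(-41 - -108\right) + 12045} = -31170 - \sqrt{\left(-41 + 108\right) + 12045} = -31170 - \sqrt{67 + 12045} = -31170 - \sqrt{12112} = -31170 - 4 \sqrt{757}$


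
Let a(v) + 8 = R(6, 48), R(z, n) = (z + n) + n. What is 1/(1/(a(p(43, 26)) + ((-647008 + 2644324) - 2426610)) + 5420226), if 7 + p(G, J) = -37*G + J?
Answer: 429200/2326360999199 ≈ 1.8449e-7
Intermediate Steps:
R(z, n) = z + 2*n (R(z, n) = (n + z) + n = z + 2*n)
p(G, J) = -7 + J - 37*G (p(G, J) = -7 + (-37*G + J) = -7 + (J - 37*G) = -7 + J - 37*G)
a(v) = 94 (a(v) = -8 + (6 + 2*48) = -8 + (6 + 96) = -8 + 102 = 94)
1/(1/(a(p(43, 26)) + ((-647008 + 2644324) - 2426610)) + 5420226) = 1/(1/(94 + ((-647008 + 2644324) - 2426610)) + 5420226) = 1/(1/(94 + (1997316 - 2426610)) + 5420226) = 1/(1/(94 - 429294) + 5420226) = 1/(1/(-429200) + 5420226) = 1/(-1/429200 + 5420226) = 1/(2326360999199/429200) = 429200/2326360999199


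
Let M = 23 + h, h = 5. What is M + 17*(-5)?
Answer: -57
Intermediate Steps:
M = 28 (M = 23 + 5 = 28)
M + 17*(-5) = 28 + 17*(-5) = 28 - 85 = -57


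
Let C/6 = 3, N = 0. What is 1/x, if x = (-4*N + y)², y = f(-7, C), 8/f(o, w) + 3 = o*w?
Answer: 16641/64 ≈ 260.02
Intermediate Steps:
C = 18 (C = 6*3 = 18)
f(o, w) = 8/(-3 + o*w)
y = -8/129 (y = 8/(-3 - 7*18) = 8/(-3 - 126) = 8/(-129) = 8*(-1/129) = -8/129 ≈ -0.062016)
x = 64/16641 (x = (-4*0 - 8/129)² = (0 - 8/129)² = (-8/129)² = 64/16641 ≈ 0.0038459)
1/x = 1/(64/16641) = 16641/64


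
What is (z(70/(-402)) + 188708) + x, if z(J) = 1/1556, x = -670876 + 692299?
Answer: 326963837/1556 ≈ 2.1013e+5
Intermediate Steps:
x = 21423
z(J) = 1/1556
(z(70/(-402)) + 188708) + x = (1/1556 + 188708) + 21423 = 293629649/1556 + 21423 = 326963837/1556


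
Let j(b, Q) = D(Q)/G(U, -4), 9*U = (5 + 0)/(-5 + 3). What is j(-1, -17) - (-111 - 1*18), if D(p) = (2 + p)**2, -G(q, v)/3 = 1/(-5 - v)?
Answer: 204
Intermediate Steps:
U = -5/18 (U = ((5 + 0)/(-5 + 3))/9 = (5/(-2))/9 = (5*(-1/2))/9 = (1/9)*(-5/2) = -5/18 ≈ -0.27778)
G(q, v) = -3/(-5 - v)
j(b, Q) = (2 + Q)**2/3 (j(b, Q) = (2 + Q)**2/((3/(5 - 4))) = (2 + Q)**2/((3/1)) = (2 + Q)**2/((3*1)) = (2 + Q)**2/3)
j(-1, -17) - (-111 - 1*18) = (2 - 17)**2/3 - (-111 - 1*18) = (1/3)*(-15)**2 - (-111 - 18) = (1/3)*225 - 1*(-129) = 75 + 129 = 204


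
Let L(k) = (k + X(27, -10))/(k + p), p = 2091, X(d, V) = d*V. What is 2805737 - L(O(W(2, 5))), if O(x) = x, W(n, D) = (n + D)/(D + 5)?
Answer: 58687603522/20917 ≈ 2.8057e+6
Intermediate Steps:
W(n, D) = (D + n)/(5 + D)
X(d, V) = V*d
L(k) = (-270 + k)/(2091 + k) (L(k) = (k - 10*27)/(k + 2091) = (k - 270)/(2091 + k) = (-270 + k)/(2091 + k))
2805737 - L(O(W(2, 5))) = 2805737 - (-270 + (5 + 2)/(5 + 5))/(2091 + (5 + 2)/(5 + 5)) = 2805737 - (-270 + 7/10)/(2091 + 7/10) = 2805737 - (-2693)/(20917/10*10) = 2805737 - 10*(-2693)/(20917*10) = 2805737 - 1*(-2693/20917) = 2805737 + 2693/20917 = 58687603522/20917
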